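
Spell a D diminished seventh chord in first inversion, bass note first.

F, Ab, Cb, D

Spelling D diminished seventh: D–F–Ab–Cb. In first inversion the third is bass, giving F, Ab, Cb, D from the bottom.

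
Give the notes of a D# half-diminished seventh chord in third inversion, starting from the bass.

C#, D#, F#, A

The chord tones are D#–F#–A–C#. With the seventh (C#) lowest for third inversion: C#, D#, F#, A.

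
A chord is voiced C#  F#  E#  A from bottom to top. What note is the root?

The distinct letter names are C#, F#, E#, A. Arranged as a stack of thirds they read F#–A–C#–E#, so F# is the root (an F# minor-major seventh chord).

F#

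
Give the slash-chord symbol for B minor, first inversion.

First inversion of B minor has the third (D) in the bass. As a slash chord: Bm/D.

Bm/D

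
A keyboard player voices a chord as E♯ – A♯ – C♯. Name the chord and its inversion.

A# minor, second inversion

The distinct note names are E#, A#, C#. Stacked in thirds they read A#–C#–E#, which is a minor triad on A#.
E# is the fifth of A# minor; fifth in the bass means second inversion (figured bass 6/4).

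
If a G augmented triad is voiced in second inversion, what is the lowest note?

D#

G augmented is G–B–D#. Second inversion places the fifth in the bass: D#.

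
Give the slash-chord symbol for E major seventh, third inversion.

Emaj7/D#

Third inversion of E major seventh has the seventh (D#) in the bass. As a slash chord: Emaj7/D#.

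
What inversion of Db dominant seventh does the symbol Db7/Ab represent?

Db7/Ab means Db dominant seventh with Ab in the bass. Ab is the fifth of Db dominant seventh (Db–F–Ab–Cb), so this is second inversion.

second inversion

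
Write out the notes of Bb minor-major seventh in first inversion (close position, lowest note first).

Db, F, A, Bb

The chord tones are Bb–Db–F–A. With the third (Db) lowest for first inversion: Db, F, A, Bb.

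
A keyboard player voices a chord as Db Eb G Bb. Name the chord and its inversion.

The distinct note names are Db, Eb, G, Bb. Stacked in thirds they read Eb–G–Bb–Db, which is a dominant seventh chord on Eb.
The lowest note is Db, the seventh of the chord, so this is third inversion (figured bass 4/2).

Eb dominant seventh, third inversion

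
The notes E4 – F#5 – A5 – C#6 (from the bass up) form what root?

The distinct letter names are E, F#, A, C#. Arranged as a stack of thirds they read F#–A–C#–E, so F# is the root (an F# minor seventh chord).

F#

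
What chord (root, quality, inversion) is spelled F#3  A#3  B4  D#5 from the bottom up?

The pitch classes F#, A#, B, D# arrange in thirds as B–D#–F#–A#: a B major seventh chord.
F# is the fifth of B major seventh; fifth in the bass means second inversion (figured bass 4/3).

B major seventh, second inversion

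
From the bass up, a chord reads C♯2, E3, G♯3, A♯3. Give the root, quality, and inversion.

The pitch classes C#, E, G#, A# arrange in thirds as A#–C#–E–G#: an A# half-diminished seventh chord.
The lowest note is C#, the third of the chord, so this is first inversion (figured bass 6/5).

A# half-diminished seventh, first inversion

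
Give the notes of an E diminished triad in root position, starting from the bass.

Spelling E diminished: E–G–Bb. In root position the root is bass, giving E, G, Bb from the bottom.

E, G, Bb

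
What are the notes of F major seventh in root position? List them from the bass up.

F, A, C, E

The chord tones are F–A–C–E. With the root (F) lowest for root position: F, A, C, E.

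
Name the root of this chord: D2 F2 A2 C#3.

D

D, F, A, C# are the tones of a D minor-major seventh chord (D–F–A–C#), making D the root.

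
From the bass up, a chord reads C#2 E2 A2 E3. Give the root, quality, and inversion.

The distinct note names are C#, E, A. Stacked in thirds they read A–C#–E, which is a major triad on A.
C# is the third of A major; third in the bass means first inversion (figured bass 6).

A major, first inversion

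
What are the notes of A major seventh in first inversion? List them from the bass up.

C#, E, G#, A

A major seventh is A–C#–E–G#. First inversion puts the third (C#) in the bass, with the remaining tones above: C#, E, G#, A.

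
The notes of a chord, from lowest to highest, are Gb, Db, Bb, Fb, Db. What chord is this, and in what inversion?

Gb dominant seventh, root position

Reducing to letter names: Gb, Db, Bb, Fb. These stack in thirds as Gb–Bb–Db–Fb — a Gb dominant seventh chord.
With the root (Gb) in the bass, the chord is in root position (figured bass 7).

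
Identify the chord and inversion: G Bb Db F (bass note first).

Reducing to letter names: G, Bb, Db, F. These stack in thirds as G–Bb–Db–F — a G half-diminished seventh chord.
With the root (G) in the bass, the chord is in root position (figured bass 7).

G half-diminished seventh, root position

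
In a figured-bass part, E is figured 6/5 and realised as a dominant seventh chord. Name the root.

C

The figures 6/5 mean the third of the chord is in the bass. If E is the third of a dominant seventh chord, the root is C (chord tones C–E–G–Bb).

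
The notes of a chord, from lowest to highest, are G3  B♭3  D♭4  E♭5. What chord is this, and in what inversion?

Eb dominant seventh, first inversion

The distinct note names are G, Bb, Db, Eb. Stacked in thirds they read Eb–G–Bb–Db, which is a dominant seventh chord on Eb.
With the third (G) in the bass, the chord is in first inversion (figured bass 6/5).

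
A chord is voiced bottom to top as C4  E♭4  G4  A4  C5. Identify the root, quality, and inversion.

Reducing to letter names: C, Eb, G, A. These stack in thirds as A–C–Eb–G — an A half-diminished seventh chord.
C is the third of A half-diminished seventh; third in the bass means first inversion (figured bass 6/5).

A half-diminished seventh, first inversion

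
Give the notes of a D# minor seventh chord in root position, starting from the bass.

D#, F#, A#, C#

The chord tones are D#–F#–A#–C#. With the root (D#) lowest for root position: D#, F#, A#, C#.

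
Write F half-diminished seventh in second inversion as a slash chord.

Fø7/Cb

Second inversion of F half-diminished seventh has the fifth (Cb) in the bass. As a slash chord: Fø7/Cb.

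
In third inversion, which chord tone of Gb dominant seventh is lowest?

Fb

In third inversion the seventh is lowest. For Gb dominant seventh (Gb–Bb–Db–Fb) that is Fb.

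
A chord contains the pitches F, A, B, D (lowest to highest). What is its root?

F, A, B, D are the tones of a B half-diminished seventh chord (B–D–F–A), making B the root.

B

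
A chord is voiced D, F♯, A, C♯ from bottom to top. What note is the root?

D

Reordering D, F#, A, C# into stacked thirds gives D–F#–A–C#; the bottom of that stack, D, is the root.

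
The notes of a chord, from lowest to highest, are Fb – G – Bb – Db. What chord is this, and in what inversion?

G diminished seventh, third inversion

The pitch classes Fb, G, Bb, Db arrange in thirds as G–Bb–Db–Fb: a G diminished seventh chord.
Fb is the seventh of G diminished seventh; seventh in the bass means third inversion (figured bass 4/2).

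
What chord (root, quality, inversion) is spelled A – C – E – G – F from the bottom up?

F major ninth, first inversion

Reducing to letter names: A, C, E, G, F. These stack in thirds as F–A–C–E–G — an F major ninth chord.
With the third (A) in the bass, the chord is in first inversion.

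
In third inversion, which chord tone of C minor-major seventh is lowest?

The seventh of C minor-major seventh (C–Eb–G–B) is B; that is the bass in third inversion.

B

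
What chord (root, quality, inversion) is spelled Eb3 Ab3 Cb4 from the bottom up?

Ab minor, second inversion

The pitch classes Eb, Ab, Cb arrange in thirds as Ab–Cb–Eb: an Ab minor triad.
Eb is the fifth of Ab minor; fifth in the bass means second inversion (figured bass 6/4).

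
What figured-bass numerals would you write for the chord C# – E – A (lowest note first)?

The notes C#, E, A stack in thirds as A–C#–E — an A major triad. The bass C# is the third, so this is first inversion: figured 6.

6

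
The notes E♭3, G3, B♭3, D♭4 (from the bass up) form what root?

The distinct letter names are Eb, G, Bb, Db. Arranged as a stack of thirds they read Eb–G–Bb–Db, so Eb is the root (an Eb dominant seventh chord).

Eb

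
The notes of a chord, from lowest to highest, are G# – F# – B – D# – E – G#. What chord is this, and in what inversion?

The distinct note names are G#, F#, B, D#, E. Stacked in thirds they read E–G#–B–D#–F#, which is a major ninth chord on E.
With the third (G#) in the bass, the chord is in first inversion.

E major ninth, first inversion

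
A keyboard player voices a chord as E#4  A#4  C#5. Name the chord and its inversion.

Reducing to letter names: E#, A#, C#. These stack in thirds as A#–C#–E# — an A# minor triad.
E# is the fifth of A# minor; fifth in the bass means second inversion (figured bass 6/4).

A# minor, second inversion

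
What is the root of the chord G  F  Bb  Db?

G

Reordering G, F, Bb, Db into stacked thirds gives G–Bb–Db–F; the bottom of that stack, G, is the root.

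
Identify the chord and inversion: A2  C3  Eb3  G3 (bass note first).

A half-diminished seventh, root position

The distinct note names are A, C, Eb, G. Stacked in thirds they read A–C–Eb–G, which is a half-diminished seventh chord on A.
With the root (A) in the bass, the chord is in root position (figured bass 7).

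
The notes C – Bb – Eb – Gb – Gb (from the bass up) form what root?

C

Reordering C, Bb, Eb, Gb into stacked thirds gives C–Eb–Gb–Bb; the bottom of that stack, C, is the root.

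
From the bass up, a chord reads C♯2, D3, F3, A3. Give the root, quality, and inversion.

D minor-major seventh, third inversion

Reducing to letter names: C#, D, F, A. These stack in thirds as D–F–A–C# — a D minor-major seventh chord.
C# is the seventh of D minor-major seventh; seventh in the bass means third inversion (figured bass 4/2).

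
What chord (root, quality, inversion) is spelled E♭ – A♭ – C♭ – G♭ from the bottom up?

Ab minor seventh, second inversion

The distinct note names are Eb, Ab, Cb, Gb. Stacked in thirds they read Ab–Cb–Eb–Gb, which is a minor seventh chord on Ab.
The lowest note is Eb, the fifth of the chord, so this is second inversion (figured bass 4/3).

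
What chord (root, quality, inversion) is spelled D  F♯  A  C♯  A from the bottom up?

The distinct note names are D, F#, A, C#. Stacked in thirds they read D–F#–A–C#, which is a major seventh chord on D.
D is the root of D major seventh; root in the bass means root position (figured bass 7).

D major seventh, root position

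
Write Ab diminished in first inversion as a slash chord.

First inversion of Ab diminished has the third (Cb) in the bass. As a slash chord: Abdim/Cb.

Abdim/Cb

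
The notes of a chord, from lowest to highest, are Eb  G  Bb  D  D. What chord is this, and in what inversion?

Eb major seventh, root position

The pitch classes Eb, G, Bb, D arrange in thirds as Eb–G–Bb–D: an Eb major seventh chord.
Eb is the root of Eb major seventh; root in the bass means root position (figured bass 7).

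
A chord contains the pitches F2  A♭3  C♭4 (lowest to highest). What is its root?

F

Reordering F, Ab, Cb into stacked thirds gives F–Ab–Cb; the bottom of that stack, F, is the root.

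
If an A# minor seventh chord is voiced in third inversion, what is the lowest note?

G#

The seventh of A# minor seventh (A#–C#–E#–G#) is G#; that is the bass in third inversion.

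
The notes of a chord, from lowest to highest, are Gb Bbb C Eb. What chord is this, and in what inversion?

The distinct note names are Gb, Bbb, C, Eb. Stacked in thirds they read C–Eb–Gb–Bbb, which is a diminished seventh chord on C.
With the fifth (Gb) in the bass, the chord is in second inversion (figured bass 4/3).

C diminished seventh, second inversion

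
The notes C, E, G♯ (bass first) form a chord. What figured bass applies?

The notes C, E, G# stack in thirds as C–E–G# — a C augmented triad. The bass C is the root, so this is root position: figured 5/3.

5/3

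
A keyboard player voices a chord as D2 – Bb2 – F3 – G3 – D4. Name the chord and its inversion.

G minor seventh, second inversion

The distinct note names are D, Bb, F, G. Stacked in thirds they read G–Bb–D–F, which is a minor seventh chord on G.
D is the fifth of G minor seventh; fifth in the bass means second inversion (figured bass 4/3).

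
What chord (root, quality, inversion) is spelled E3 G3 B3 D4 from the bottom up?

E minor seventh, root position

The pitch classes E, G, B, D arrange in thirds as E–G–B–D: an E minor seventh chord.
E is the root of E minor seventh; root in the bass means root position (figured bass 7).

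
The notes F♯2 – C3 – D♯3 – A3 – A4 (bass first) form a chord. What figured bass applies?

6/5

The notes F#, C, D#, A stack in thirds as D#–F#–A–C — a D# diminished seventh chord. The bass F# is the third, so this is first inversion: figured 6/5.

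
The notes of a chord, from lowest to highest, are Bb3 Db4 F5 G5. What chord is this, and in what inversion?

G half-diminished seventh, first inversion

The pitch classes Bb, Db, F, G arrange in thirds as G–Bb–Db–F: a G half-diminished seventh chord.
The lowest note is Bb, the third of the chord, so this is first inversion (figured bass 6/5).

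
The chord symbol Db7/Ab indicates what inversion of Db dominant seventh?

second inversion

Db7/Ab means Db dominant seventh with Ab in the bass. Ab is the fifth of Db dominant seventh (Db–F–Ab–Cb), so this is second inversion.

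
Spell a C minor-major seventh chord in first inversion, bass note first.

The chord tones are C–Eb–G–B. With the third (Eb) lowest for first inversion: Eb, G, B, C.

Eb, G, B, C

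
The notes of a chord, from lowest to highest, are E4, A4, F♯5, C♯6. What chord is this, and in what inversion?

F# minor seventh, third inversion

The pitch classes E, A, F#, C# arrange in thirds as F#–A–C#–E: an F# minor seventh chord.
The lowest note is E, the seventh of the chord, so this is third inversion (figured bass 4/2).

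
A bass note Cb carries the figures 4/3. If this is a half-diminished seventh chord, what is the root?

The figures 4/3 mean the fifth of the chord is in the bass. If Cb is the fifth of a half-diminished seventh chord, the root is F (chord tones F–Ab–Cb–Eb).

F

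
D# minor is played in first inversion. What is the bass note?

F#

The third of D# minor (D#–F#–A#) is F#; that is the bass in first inversion.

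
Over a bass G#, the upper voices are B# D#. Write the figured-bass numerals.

The notes G#, B#, D# stack in thirds as G#–B#–D# — a G# major triad. The bass G# is the root, so this is root position: figured 5/3.

5/3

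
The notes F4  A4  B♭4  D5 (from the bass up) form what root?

F, A, Bb, D are the tones of a Bb major seventh chord (Bb–D–F–A), making Bb the root.

Bb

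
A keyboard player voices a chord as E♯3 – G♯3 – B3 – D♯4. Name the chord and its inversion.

E# half-diminished seventh, root position

Reducing to letter names: E#, G#, B, D#. These stack in thirds as E#–G#–B–D# — an E# half-diminished seventh chord.
The lowest note is E#, the root of the chord, so this is root position (figured bass 7).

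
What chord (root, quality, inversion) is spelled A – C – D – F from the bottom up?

The distinct note names are A, C, D, F. Stacked in thirds they read D–F–A–C, which is a minor seventh chord on D.
With the fifth (A) in the bass, the chord is in second inversion (figured bass 4/3).

D minor seventh, second inversion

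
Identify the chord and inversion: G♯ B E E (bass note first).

Reducing to letter names: G#, B, E. These stack in thirds as E–G#–B — an E major triad.
G# is the third of E major; third in the bass means first inversion (figured bass 6).

E major, first inversion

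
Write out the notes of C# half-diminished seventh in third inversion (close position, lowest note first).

C# half-diminished seventh is C#–E–G–B. Third inversion puts the seventh (B) in the bass, with the remaining tones above: B, C#, E, G.

B, C#, E, G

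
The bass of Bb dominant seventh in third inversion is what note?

In third inversion the seventh is lowest. For Bb dominant seventh (Bb–D–F–Ab) that is Ab.

Ab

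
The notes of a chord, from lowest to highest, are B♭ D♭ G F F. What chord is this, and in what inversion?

The distinct note names are Bb, Db, G, F. Stacked in thirds they read G–Bb–Db–F, which is a half-diminished seventh chord on G.
The lowest note is Bb, the third of the chord, so this is first inversion (figured bass 6/5).

G half-diminished seventh, first inversion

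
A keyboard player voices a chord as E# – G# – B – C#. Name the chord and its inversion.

Reducing to letter names: E#, G#, B, C#. These stack in thirds as C#–E#–G#–B — a C# dominant seventh chord.
The lowest note is E#, the third of the chord, so this is first inversion (figured bass 6/5).

C# dominant seventh, first inversion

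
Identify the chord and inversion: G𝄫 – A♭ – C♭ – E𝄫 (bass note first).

Ab diminished seventh, third inversion

The pitch classes Gbb, Ab, Cb, Ebb arrange in thirds as Ab–Cb–Ebb–Gbb: an Ab diminished seventh chord.
Gbb is the seventh of Ab diminished seventh; seventh in the bass means third inversion (figured bass 4/2).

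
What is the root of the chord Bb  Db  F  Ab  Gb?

The distinct letter names are Bb, Db, F, Ab, Gb. Arranged as a stack of thirds they read Gb–Bb–Db–F–Ab, so Gb is the root (a Gb major ninth chord).

Gb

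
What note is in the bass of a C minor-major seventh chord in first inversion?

C minor-major seventh is C–Eb–G–B. First inversion places the third in the bass: Eb.

Eb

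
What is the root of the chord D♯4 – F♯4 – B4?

B

Reordering D#, F#, B into stacked thirds gives B–D#–F#; the bottom of that stack, B, is the root.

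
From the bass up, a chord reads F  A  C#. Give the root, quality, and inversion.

F augmented, root position

The pitch classes F, A, C# arrange in thirds as F–A–C#: an F augmented triad.
F is the root of F augmented; root in the bass means root position (figured bass 5/3).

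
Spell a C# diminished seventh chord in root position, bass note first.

C#, E, G, Bb

Spelling C# diminished seventh: C#–E–G–Bb. In root position the root is bass, giving C#, E, G, Bb from the bottom.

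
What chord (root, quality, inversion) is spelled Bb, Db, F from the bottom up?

Bb minor, root position

Reducing to letter names: Bb, Db, F. These stack in thirds as Bb–Db–F — a Bb minor triad.
Bb is the root of Bb minor; root in the bass means root position (figured bass 5/3).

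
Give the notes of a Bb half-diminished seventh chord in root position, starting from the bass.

Spelling Bb half-diminished seventh: Bb–Db–Fb–Ab. In root position the root is bass, giving Bb, Db, Fb, Ab from the bottom.

Bb, Db, Fb, Ab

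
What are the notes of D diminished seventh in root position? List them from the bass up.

Spelling D diminished seventh: D–F–Ab–Cb. In root position the root is bass, giving D, F, Ab, Cb from the bottom.

D, F, Ab, Cb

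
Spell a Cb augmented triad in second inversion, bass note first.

Cb augmented is Cb–Eb–G. Second inversion puts the fifth (G) in the bass, with the remaining tones above: G, Cb, Eb.

G, Cb, Eb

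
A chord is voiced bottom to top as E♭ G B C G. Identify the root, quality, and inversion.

The distinct note names are Eb, G, B, C. Stacked in thirds they read C–Eb–G–B, which is a minor-major seventh chord on C.
With the third (Eb) in the bass, the chord is in first inversion (figured bass 6/5).

C minor-major seventh, first inversion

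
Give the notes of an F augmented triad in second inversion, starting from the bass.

F augmented is F–A–C#. Second inversion puts the fifth (C#) in the bass, with the remaining tones above: C#, F, A.

C#, F, A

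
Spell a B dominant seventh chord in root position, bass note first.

B dominant seventh is B–D#–F#–A. Root position puts the root (B) in the bass, with the remaining tones above: B, D#, F#, A.

B, D#, F#, A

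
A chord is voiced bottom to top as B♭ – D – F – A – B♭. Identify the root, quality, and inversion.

Bb major seventh, root position

Reducing to letter names: Bb, D, F, A. These stack in thirds as Bb–D–F–A — a Bb major seventh chord.
Bb is the root of Bb major seventh; root in the bass means root position (figured bass 7).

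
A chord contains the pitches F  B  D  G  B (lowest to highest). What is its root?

G

The distinct letter names are F, B, D, G. Arranged as a stack of thirds they read G–B–D–F, so G is the root (a G dominant seventh chord).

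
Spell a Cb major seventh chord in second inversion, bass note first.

Gb, Bb, Cb, Eb

Cb major seventh is Cb–Eb–Gb–Bb. Second inversion puts the fifth (Gb) in the bass, with the remaining tones above: Gb, Bb, Cb, Eb.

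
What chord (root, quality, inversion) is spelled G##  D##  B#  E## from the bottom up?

E## half-diminished seventh, first inversion

Reducing to letter names: G##, D##, B#, E##. These stack in thirds as E##–G##–B#–D## — an E## half-diminished seventh chord.
With the third (G##) in the bass, the chord is in first inversion (figured bass 6/5).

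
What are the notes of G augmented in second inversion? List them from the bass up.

Spelling G augmented: G–B–D#. In second inversion the fifth is bass, giving D#, G, B from the bottom.

D#, G, B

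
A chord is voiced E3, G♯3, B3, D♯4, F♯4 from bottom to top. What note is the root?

E, G#, B, D#, F# are the tones of an E major ninth chord (E–G#–B–D#–F#), making E the root.

E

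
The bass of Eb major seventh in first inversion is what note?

In first inversion the third is lowest. For Eb major seventh (Eb–G–Bb–D) that is G.

G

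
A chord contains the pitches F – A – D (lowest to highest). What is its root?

The distinct letter names are F, A, D. Arranged as a stack of thirds they read D–F–A, so D is the root (a D minor triad).

D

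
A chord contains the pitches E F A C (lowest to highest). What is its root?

E, F, A, C are the tones of an F major seventh chord (F–A–C–E), making F the root.

F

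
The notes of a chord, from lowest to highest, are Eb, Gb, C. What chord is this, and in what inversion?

The pitch classes Eb, Gb, C arrange in thirds as C–Eb–Gb: a C diminished triad.
With the third (Eb) in the bass, the chord is in first inversion (figured bass 6).

C diminished, first inversion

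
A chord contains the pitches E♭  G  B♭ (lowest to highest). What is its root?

Eb

Eb, G, Bb are the tones of an Eb major triad (Eb–G–Bb), making Eb the root.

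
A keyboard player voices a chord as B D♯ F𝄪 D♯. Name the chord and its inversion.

The pitch classes B, D#, F## arrange in thirds as B–D#–F##: a B augmented triad.
B is the root of B augmented; root in the bass means root position (figured bass 5/3).

B augmented, root position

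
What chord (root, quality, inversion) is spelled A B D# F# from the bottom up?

Reducing to letter names: A, B, D#, F#. These stack in thirds as B–D#–F#–A — a B dominant seventh chord.
With the seventh (A) in the bass, the chord is in third inversion (figured bass 4/2).

B dominant seventh, third inversion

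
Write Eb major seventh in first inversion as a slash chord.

First inversion of Eb major seventh has the third (G) in the bass. As a slash chord: Ebmaj7/G.

Ebmaj7/G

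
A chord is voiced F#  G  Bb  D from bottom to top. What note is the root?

G

Reordering F#, G, Bb, D into stacked thirds gives G–Bb–D–F#; the bottom of that stack, G, is the root.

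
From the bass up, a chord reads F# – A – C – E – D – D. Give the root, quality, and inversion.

Reducing to letter names: F#, A, C, E, D. These stack in thirds as D–F#–A–C–E — a D dominant ninth chord.
F# is the third of D dominant ninth; third in the bass means first inversion.

D dominant ninth, first inversion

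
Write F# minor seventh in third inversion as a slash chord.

Third inversion of F# minor seventh has the seventh (E) in the bass. As a slash chord: F#m7/E.

F#m7/E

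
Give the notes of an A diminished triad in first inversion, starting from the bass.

A diminished is A–C–Eb. First inversion puts the third (C) in the bass, with the remaining tones above: C, Eb, A.

C, Eb, A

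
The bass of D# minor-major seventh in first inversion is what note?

The third of D# minor-major seventh (D#–F#–A#–C##) is F#; that is the bass in first inversion.

F#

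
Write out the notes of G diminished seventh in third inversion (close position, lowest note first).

Fb, G, Bb, Db

The chord tones are G–Bb–Db–Fb. With the seventh (Fb) lowest for third inversion: Fb, G, Bb, Db.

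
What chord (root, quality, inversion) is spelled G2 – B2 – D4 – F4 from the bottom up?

G dominant seventh, root position

The pitch classes G, B, D, F arrange in thirds as G–B–D–F: a G dominant seventh chord.
The lowest note is G, the root of the chord, so this is root position (figured bass 7).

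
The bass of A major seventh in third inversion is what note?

A major seventh is A–C#–E–G#. Third inversion places the seventh in the bass: G#.

G#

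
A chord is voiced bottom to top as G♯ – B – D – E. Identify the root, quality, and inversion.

E dominant seventh, first inversion

Reducing to letter names: G#, B, D, E. These stack in thirds as E–G#–B–D — an E dominant seventh chord.
G# is the third of E dominant seventh; third in the bass means first inversion (figured bass 6/5).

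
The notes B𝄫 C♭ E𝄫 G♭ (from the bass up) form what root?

Cb

Reordering Bbb, Cb, Ebb, Gb into stacked thirds gives Cb–Ebb–Gb–Bbb; the bottom of that stack, Cb, is the root.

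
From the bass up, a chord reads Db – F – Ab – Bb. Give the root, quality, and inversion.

The distinct note names are Db, F, Ab, Bb. Stacked in thirds they read Bb–Db–F–Ab, which is a minor seventh chord on Bb.
Db is the third of Bb minor seventh; third in the bass means first inversion (figured bass 6/5).

Bb minor seventh, first inversion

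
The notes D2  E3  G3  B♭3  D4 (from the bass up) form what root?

E

The distinct letter names are D, E, G, Bb. Arranged as a stack of thirds they read E–G–Bb–D, so E is the root (an E half-diminished seventh chord).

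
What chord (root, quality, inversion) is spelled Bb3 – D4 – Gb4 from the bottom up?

Reducing to letter names: Bb, D, Gb. These stack in thirds as Gb–Bb–D — a Gb augmented triad.
The lowest note is Bb, the third of the chord, so this is first inversion (figured bass 6).

Gb augmented, first inversion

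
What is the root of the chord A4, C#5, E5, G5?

The distinct letter names are A, C#, E, G. Arranged as a stack of thirds they read A–C#–E–G, so A is the root (an A dominant seventh chord).

A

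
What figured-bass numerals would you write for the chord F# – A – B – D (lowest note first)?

4/3

The notes F#, A, B, D stack in thirds as B–D–F#–A — a B minor seventh chord. The bass F# is the fifth, so this is second inversion: figured 4/3.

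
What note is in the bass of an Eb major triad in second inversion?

Bb

In second inversion the fifth is lowest. For Eb major (Eb–G–Bb) that is Bb.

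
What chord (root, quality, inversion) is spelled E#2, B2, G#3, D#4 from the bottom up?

E# half-diminished seventh, root position

The distinct note names are E#, B, G#, D#. Stacked in thirds they read E#–G#–B–D#, which is a half-diminished seventh chord on E#.
With the root (E#) in the bass, the chord is in root position (figured bass 7).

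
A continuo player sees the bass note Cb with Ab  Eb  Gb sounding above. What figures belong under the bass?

The notes Cb, Ab, Eb, Gb stack in thirds as Ab–Cb–Eb–Gb — an Ab minor seventh chord. The bass Cb is the third, so this is first inversion: figured 6/5.

6/5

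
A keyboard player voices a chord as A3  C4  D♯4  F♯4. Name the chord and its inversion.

Reducing to letter names: A, C, D#, F#. These stack in thirds as D#–F#–A–C — a D# diminished seventh chord.
The lowest note is A, the fifth of the chord, so this is second inversion (figured bass 4/3).

D# diminished seventh, second inversion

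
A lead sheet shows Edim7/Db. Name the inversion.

Edim7/Db means E diminished seventh with Db in the bass. Db is the seventh of E diminished seventh (E–G–Bb–Db), so this is third inversion.

third inversion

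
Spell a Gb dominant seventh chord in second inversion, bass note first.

Db, Fb, Gb, Bb

The chord tones are Gb–Bb–Db–Fb. With the fifth (Db) lowest for second inversion: Db, Fb, Gb, Bb.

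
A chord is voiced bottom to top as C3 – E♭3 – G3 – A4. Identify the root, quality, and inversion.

A half-diminished seventh, first inversion

Reducing to letter names: C, Eb, G, A. These stack in thirds as A–C–Eb–G — an A half-diminished seventh chord.
With the third (C) in the bass, the chord is in first inversion (figured bass 6/5).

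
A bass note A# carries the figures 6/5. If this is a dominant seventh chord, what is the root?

The figures 6/5 mean the third of the chord is in the bass. If A# is the third of a dominant seventh chord, the root is F# (chord tones F#–A#–C#–E).

F#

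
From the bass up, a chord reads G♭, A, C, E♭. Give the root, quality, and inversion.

The distinct note names are Gb, A, C, Eb. Stacked in thirds they read A–C–Eb–Gb, which is a diminished seventh chord on A.
Gb is the seventh of A diminished seventh; seventh in the bass means third inversion (figured bass 4/2).

A diminished seventh, third inversion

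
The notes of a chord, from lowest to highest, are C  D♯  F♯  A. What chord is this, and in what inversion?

The distinct note names are C, D#, F#, A. Stacked in thirds they read D#–F#–A–C, which is a diminished seventh chord on D#.
With the seventh (C) in the bass, the chord is in third inversion (figured bass 4/2).

D# diminished seventh, third inversion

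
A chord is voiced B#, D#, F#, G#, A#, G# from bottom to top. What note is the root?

G#

Reordering B#, D#, F#, G#, A# into stacked thirds gives G#–B#–D#–F#–A#; the bottom of that stack, G#, is the root.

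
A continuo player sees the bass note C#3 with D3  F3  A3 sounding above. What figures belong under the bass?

The notes C#, D, F, A stack in thirds as D–F–A–C# — a D minor-major seventh chord. The bass C# is the seventh, so this is third inversion: figured 4/2.

4/2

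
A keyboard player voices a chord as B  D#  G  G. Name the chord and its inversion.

G augmented, first inversion

Reducing to letter names: B, D#, G. These stack in thirds as G–B–D# — a G augmented triad.
With the third (B) in the bass, the chord is in first inversion (figured bass 6).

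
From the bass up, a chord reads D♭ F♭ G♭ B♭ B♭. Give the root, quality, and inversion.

The distinct note names are Db, Fb, Gb, Bb. Stacked in thirds they read Gb–Bb–Db–Fb, which is a dominant seventh chord on Gb.
With the fifth (Db) in the bass, the chord is in second inversion (figured bass 4/3).

Gb dominant seventh, second inversion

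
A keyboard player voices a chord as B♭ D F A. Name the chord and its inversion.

Bb major seventh, root position

The distinct note names are Bb, D, F, A. Stacked in thirds they read Bb–D–F–A, which is a major seventh chord on Bb.
With the root (Bb) in the bass, the chord is in root position (figured bass 7).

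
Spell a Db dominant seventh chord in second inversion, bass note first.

Ab, Cb, Db, F

Db dominant seventh is Db–F–Ab–Cb. Second inversion puts the fifth (Ab) in the bass, with the remaining tones above: Ab, Cb, Db, F.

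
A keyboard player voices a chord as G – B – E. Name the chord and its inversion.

Reducing to letter names: G, B, E. These stack in thirds as E–G–B — an E minor triad.
The lowest note is G, the third of the chord, so this is first inversion (figured bass 6).

E minor, first inversion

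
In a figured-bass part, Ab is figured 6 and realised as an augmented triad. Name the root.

The figures 6 mean the third of the chord is in the bass. If Ab is the third of an augmented triad, the root is Fb (chord tones Fb–Ab–C).

Fb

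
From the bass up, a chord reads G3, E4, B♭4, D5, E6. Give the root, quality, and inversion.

E half-diminished seventh, first inversion

The pitch classes G, E, Bb, D arrange in thirds as E–G–Bb–D: an E half-diminished seventh chord.
The lowest note is G, the third of the chord, so this is first inversion (figured bass 6/5).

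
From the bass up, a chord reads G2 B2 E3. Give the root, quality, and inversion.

The pitch classes G, B, E arrange in thirds as E–G–B: an E minor triad.
G is the third of E minor; third in the bass means first inversion (figured bass 6).

E minor, first inversion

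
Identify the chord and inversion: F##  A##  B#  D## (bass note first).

B# major seventh, second inversion

Reducing to letter names: F##, A##, B#, D##. These stack in thirds as B#–D##–F##–A## — a B# major seventh chord.
The lowest note is F##, the fifth of the chord, so this is second inversion (figured bass 4/3).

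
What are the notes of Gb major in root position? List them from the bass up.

Gb, Bb, Db

Spelling Gb major: Gb–Bb–Db. In root position the root is bass, giving Gb, Bb, Db from the bottom.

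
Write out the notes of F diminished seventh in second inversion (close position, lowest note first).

Cb, Ebb, F, Ab

Spelling F diminished seventh: F–Ab–Cb–Ebb. In second inversion the fifth is bass, giving Cb, Ebb, F, Ab from the bottom.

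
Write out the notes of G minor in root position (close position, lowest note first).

G minor is G–Bb–D. Root position puts the root (G) in the bass, with the remaining tones above: G, Bb, D.

G, Bb, D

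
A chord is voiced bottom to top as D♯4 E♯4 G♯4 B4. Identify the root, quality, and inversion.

E# half-diminished seventh, third inversion

Reducing to letter names: D#, E#, G#, B. These stack in thirds as E#–G#–B–D# — an E# half-diminished seventh chord.
With the seventh (D#) in the bass, the chord is in third inversion (figured bass 4/2).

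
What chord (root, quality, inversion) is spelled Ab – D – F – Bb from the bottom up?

The pitch classes Ab, D, F, Bb arrange in thirds as Bb–D–F–Ab: a Bb dominant seventh chord.
With the seventh (Ab) in the bass, the chord is in third inversion (figured bass 4/2).

Bb dominant seventh, third inversion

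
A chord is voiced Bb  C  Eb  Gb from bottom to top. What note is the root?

Bb, C, Eb, Gb are the tones of a C half-diminished seventh chord (C–Eb–Gb–Bb), making C the root.

C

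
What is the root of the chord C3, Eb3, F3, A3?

C, Eb, F, A are the tones of an F dominant seventh chord (F–A–C–Eb), making F the root.

F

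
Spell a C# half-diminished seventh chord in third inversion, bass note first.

C# half-diminished seventh is C#–E–G–B. Third inversion puts the seventh (B) in the bass, with the remaining tones above: B, C#, E, G.

B, C#, E, G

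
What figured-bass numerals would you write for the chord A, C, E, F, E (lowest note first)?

6/5

The notes A, C, E, F stack in thirds as F–A–C–E — an F major seventh chord. The bass A is the third, so this is first inversion: figured 6/5.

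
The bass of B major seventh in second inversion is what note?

F#

The fifth of B major seventh (B–D#–F#–A#) is F#; that is the bass in second inversion.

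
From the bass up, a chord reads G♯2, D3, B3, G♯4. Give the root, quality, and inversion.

G# diminished, root position

The pitch classes G#, D, B arrange in thirds as G#–B–D: a G# diminished triad.
With the root (G#) in the bass, the chord is in root position (figured bass 5/3).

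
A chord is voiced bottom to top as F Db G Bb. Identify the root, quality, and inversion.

The distinct note names are F, Db, G, Bb. Stacked in thirds they read G–Bb–Db–F, which is a half-diminished seventh chord on G.
With the seventh (F) in the bass, the chord is in third inversion (figured bass 4/2).

G half-diminished seventh, third inversion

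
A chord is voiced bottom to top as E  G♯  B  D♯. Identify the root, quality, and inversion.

The pitch classes E, G#, B, D# arrange in thirds as E–G#–B–D#: an E major seventh chord.
With the root (E) in the bass, the chord is in root position (figured bass 7).

E major seventh, root position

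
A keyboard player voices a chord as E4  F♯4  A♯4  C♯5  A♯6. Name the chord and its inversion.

The pitch classes E, F#, A#, C# arrange in thirds as F#–A#–C#–E: an F# dominant seventh chord.
With the seventh (E) in the bass, the chord is in third inversion (figured bass 4/2).

F# dominant seventh, third inversion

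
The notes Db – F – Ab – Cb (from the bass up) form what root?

Db

Reordering Db, F, Ab, Cb into stacked thirds gives Db–F–Ab–Cb; the bottom of that stack, Db, is the root.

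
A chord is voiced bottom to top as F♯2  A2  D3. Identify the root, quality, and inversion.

Reducing to letter names: F#, A, D. These stack in thirds as D–F#–A — a D major triad.
The lowest note is F#, the third of the chord, so this is first inversion (figured bass 6).

D major, first inversion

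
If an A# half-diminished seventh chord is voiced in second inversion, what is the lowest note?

In second inversion the fifth is lowest. For A# half-diminished seventh (A#–C#–E–G#) that is E.

E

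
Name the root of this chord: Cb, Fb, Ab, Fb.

Reordering Cb, Fb, Ab into stacked thirds gives Fb–Ab–Cb; the bottom of that stack, Fb, is the root.

Fb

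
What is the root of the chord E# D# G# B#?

The distinct letter names are E#, D#, G#, B#. Arranged as a stack of thirds they read E#–G#–B#–D#, so E# is the root (an E# minor seventh chord).

E#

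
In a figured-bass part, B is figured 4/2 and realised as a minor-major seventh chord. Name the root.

The figures 4/2 mean the seventh of the chord is in the bass. If B is the seventh of a minor-major seventh chord, the root is C (chord tones C–Eb–G–B).

C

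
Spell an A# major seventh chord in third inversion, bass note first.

G##, A#, C##, E#

A# major seventh is A#–C##–E#–G##. Third inversion puts the seventh (G##) in the bass, with the remaining tones above: G##, A#, C##, E#.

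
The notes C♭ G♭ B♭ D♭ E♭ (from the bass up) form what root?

Cb

The distinct letter names are Cb, Gb, Bb, Db, Eb. Arranged as a stack of thirds they read Cb–Eb–Gb–Bb–Db, so Cb is the root (a Cb major ninth chord).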